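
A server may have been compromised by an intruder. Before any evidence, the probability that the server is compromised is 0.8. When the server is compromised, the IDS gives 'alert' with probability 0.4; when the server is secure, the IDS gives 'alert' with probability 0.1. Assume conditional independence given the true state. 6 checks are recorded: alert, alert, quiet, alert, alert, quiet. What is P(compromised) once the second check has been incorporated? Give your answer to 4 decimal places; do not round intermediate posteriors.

After 'alert': P(compromised) = 0.4·0.8000 / (0.4·0.8000 + 0.1·0.2000) ≈ 0.9412
After 'alert': P(compromised) = 0.4·0.9412 / (0.4·0.9412 + 0.1·0.0588) ≈ 0.9846

0.9846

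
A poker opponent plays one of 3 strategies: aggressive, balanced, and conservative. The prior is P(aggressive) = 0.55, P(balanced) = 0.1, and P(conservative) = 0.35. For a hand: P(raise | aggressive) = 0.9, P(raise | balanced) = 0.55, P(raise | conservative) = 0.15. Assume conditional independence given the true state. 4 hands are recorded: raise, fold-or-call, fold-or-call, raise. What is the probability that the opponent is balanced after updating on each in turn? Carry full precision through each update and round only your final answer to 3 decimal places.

Each posterior becomes the prior for the next update.
After 'raise': normaliser = 0.9·0.5500 + 0.55·0.1000 + 0.15·0.3500; P(aggressive) ≈ 0.8216, P(balanced) ≈ 0.0913, P(conservative) ≈ 0.0871
After 'fold-or-call': normaliser = 0.1·0.8216 + 0.45·0.0913 + 0.85·0.0871; P(aggressive) ≈ 0.4164, P(balanced) ≈ 0.2082, P(conservative) ≈ 0.3754
After 'fold-or-call': normaliser = 0.1·0.4164 + 0.45·0.2082 + 0.85·0.3754; P(aggressive) ≈ 0.0916, P(balanced) ≈ 0.2062, P(conservative) ≈ 0.7022
After 'raise': normaliser = 0.9·0.0916 + 0.55·0.2062 + 0.15·0.7022; P(aggressive) ≈ 0.2738, P(balanced) ≈ 0.3765, P(conservative) ≈ 0.3497

0.376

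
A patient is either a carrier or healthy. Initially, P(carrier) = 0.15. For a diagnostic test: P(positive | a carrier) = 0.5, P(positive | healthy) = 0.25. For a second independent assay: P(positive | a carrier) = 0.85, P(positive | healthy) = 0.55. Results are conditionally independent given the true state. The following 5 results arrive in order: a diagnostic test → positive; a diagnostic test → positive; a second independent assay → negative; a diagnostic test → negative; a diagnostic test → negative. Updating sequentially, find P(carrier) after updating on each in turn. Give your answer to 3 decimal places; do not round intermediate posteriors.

After a diagnostic test='positive': P(carrier) = 0.5·0.1500 / (0.5·0.1500 + 0.25·0.8500) ≈ 0.2609
After a diagnostic test='positive': P(carrier) = 0.5·0.2609 / (0.5·0.2609 + 0.25·0.7391) ≈ 0.4138
After a second independent assay='negative': P(carrier) = 0.15·0.4138 / (0.15·0.4138 + 0.45·0.5862) ≈ 0.1905
After a diagnostic test='negative': P(carrier) = 0.5·0.1905 / (0.5·0.1905 + 0.75·0.8095) ≈ 0.1356
After a diagnostic test='negative': P(carrier) = 0.5·0.1356 / (0.5·0.1356 + 0.75·0.8644) ≈ 0.0947

0.095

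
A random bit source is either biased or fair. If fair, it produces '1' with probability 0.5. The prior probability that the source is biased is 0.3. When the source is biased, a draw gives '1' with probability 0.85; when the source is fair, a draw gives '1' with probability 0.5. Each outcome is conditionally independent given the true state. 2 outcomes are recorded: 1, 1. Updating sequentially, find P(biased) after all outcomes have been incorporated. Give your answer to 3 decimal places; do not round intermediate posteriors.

0.553

After '1': P(biased) = 0.85·0.3000 / (0.85·0.3000 + 0.5·0.7000) ≈ 0.4215
After '1': P(biased) = 0.85·0.4215 / (0.85·0.4215 + 0.5·0.5785) ≈ 0.5533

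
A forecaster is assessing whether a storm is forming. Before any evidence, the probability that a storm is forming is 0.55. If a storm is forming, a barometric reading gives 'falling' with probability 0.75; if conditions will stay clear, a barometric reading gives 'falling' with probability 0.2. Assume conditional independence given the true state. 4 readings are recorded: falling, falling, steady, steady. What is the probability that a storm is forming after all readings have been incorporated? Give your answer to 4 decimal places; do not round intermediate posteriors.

0.6267

Apply Bayes' rule sequentially, carrying P(storm) forward.
After 'falling': P(storm) = 0.75·0.5500 / (0.75·0.5500 + 0.2·0.4500) ≈ 0.8209
After 'falling': P(storm) = 0.75·0.8209 / (0.75·0.8209 + 0.2·0.1791) ≈ 0.9450
After 'steady': P(storm) = 0.25·0.9450 / (0.25·0.9450 + 0.8·0.0550) ≈ 0.8430
After 'steady': P(storm) = 0.25·0.8430 / (0.25·0.8430 + 0.8·0.1570) ≈ 0.6267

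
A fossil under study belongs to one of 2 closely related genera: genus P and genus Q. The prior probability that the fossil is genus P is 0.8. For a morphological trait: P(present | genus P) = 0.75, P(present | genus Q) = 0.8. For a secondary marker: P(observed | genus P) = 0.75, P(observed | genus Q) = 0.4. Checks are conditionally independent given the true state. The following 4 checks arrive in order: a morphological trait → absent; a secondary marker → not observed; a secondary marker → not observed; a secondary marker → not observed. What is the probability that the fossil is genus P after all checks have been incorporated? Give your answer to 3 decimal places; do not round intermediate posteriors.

After a morphological trait='absent': P(genus P) = 0.25·0.8000 / (0.25·0.8000 + 0.2·0.2000) ≈ 0.8333
After a secondary marker='not observed': P(genus P) = 0.25·0.8333 / (0.25·0.8333 + 0.6·0.1667) ≈ 0.6757
After a secondary marker='not observed': P(genus P) = 0.25·0.6757 / (0.25·0.6757 + 0.6·0.3243) ≈ 0.4647
After a secondary marker='not observed': P(genus P) = 0.25·0.4647 / (0.25·0.4647 + 0.6·0.5353) ≈ 0.2656

0.266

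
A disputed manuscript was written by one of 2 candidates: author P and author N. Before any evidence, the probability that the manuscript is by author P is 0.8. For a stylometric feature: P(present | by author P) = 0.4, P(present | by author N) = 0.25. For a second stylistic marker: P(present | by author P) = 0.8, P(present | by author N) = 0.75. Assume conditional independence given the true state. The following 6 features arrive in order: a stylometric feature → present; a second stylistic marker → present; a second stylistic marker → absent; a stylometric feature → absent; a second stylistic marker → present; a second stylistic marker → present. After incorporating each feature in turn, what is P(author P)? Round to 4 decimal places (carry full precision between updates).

0.8325

Each posterior becomes the prior for the next update.
After a stylometric feature='present': P(author P) = 0.4·0.8000 / (0.4·0.8000 + 0.25·0.2000) ≈ 0.8649
After a second stylistic marker='present': P(author P) = 0.8·0.8649 / (0.8·0.8649 + 0.75·0.1351) ≈ 0.8722
After a second stylistic marker='absent': P(author P) = 0.2·0.8722 / (0.2·0.8722 + 0.25·0.1278) ≈ 0.8452
After a stylometric feature='absent': P(author P) = 0.6·0.8452 / (0.6·0.8452 + 0.75·0.1548) ≈ 0.8137
After a second stylistic marker='present': P(author P) = 0.8·0.8137 / (0.8·0.8137 + 0.75·0.1863) ≈ 0.8233
After a second stylistic marker='present': P(author P) = 0.8·0.8233 / (0.8·0.8233 + 0.75·0.1767) ≈ 0.8325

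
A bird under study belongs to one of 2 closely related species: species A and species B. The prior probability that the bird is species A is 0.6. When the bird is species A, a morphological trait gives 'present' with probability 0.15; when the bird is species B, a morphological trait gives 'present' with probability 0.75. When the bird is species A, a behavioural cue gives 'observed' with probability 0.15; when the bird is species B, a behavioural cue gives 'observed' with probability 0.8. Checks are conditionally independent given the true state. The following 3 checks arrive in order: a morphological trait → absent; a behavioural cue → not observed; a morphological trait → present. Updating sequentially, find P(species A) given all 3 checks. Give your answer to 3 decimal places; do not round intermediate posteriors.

After a morphological trait='absent': P(species A) = 0.85·0.6000 / (0.85·0.6000 + 0.25·0.4000) ≈ 0.8361
After a behavioural cue='not observed': P(species A) = 0.85·0.8361 / (0.85·0.8361 + 0.2·0.1639) ≈ 0.9559
After a morphological trait='present': P(species A) = 0.15·0.9559 / (0.15·0.9559 + 0.75·0.0441) ≈ 0.8126

0.813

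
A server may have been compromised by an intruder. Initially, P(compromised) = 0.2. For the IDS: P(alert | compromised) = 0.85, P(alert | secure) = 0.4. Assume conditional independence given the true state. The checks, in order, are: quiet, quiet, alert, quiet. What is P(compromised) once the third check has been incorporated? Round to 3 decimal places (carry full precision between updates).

After 'quiet': P(compromised) = 0.15·0.2000 / (0.15·0.2000 + 0.6·0.8000) ≈ 0.0588
After 'quiet': P(compromised) = 0.15·0.0588 / (0.15·0.0588 + 0.6·0.9412) ≈ 0.0154
After 'alert': P(compromised) = 0.85·0.0154 / (0.85·0.0154 + 0.4·0.9846) ≈ 0.0321

0.032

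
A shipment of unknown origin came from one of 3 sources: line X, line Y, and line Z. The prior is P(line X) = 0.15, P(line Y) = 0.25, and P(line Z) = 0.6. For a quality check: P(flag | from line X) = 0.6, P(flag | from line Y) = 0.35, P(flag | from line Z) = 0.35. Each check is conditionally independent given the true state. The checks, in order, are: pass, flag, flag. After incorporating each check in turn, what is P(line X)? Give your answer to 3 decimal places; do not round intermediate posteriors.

After 'pass': normaliser = 0.4·0.1500 + 0.65·0.2500 + 0.65·0.6000; P(line X) ≈ 0.0980, P(line Y) ≈ 0.2653, P(line Z) ≈ 0.6367
After 'flag': normaliser = 0.6·0.0980 + 0.35·0.2653 + 0.35·0.6367; P(line X) ≈ 0.1569, P(line Y) ≈ 0.2480, P(line Z) ≈ 0.5951
After 'flag': normaliser = 0.6·0.1569 + 0.35·0.2480 + 0.35·0.5951; P(line X) ≈ 0.2419, P(line Y) ≈ 0.2230, P(line Z) ≈ 0.5351

0.242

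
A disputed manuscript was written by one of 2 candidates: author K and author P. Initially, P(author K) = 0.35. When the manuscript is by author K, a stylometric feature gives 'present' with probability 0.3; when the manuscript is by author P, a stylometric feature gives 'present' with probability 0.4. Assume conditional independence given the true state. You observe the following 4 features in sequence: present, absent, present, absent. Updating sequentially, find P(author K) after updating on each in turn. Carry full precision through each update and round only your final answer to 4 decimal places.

Each posterior becomes the prior for the next update.
After 'present': P(author K) = 0.3·0.3500 / (0.3·0.3500 + 0.4·0.6500) ≈ 0.2877
After 'absent': P(author K) = 0.7·0.2877 / (0.7·0.2877 + 0.6·0.7123) ≈ 0.3203
After 'present': P(author K) = 0.3·0.3203 / (0.3·0.3203 + 0.4·0.6797) ≈ 0.2611
After 'absent': P(author K) = 0.7·0.2611 / (0.7·0.2611 + 0.6·0.7389) ≈ 0.2919

0.2919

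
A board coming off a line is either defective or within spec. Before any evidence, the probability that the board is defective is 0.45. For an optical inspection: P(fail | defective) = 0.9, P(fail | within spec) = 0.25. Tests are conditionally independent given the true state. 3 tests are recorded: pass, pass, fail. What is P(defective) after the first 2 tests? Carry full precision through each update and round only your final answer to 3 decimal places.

0.014

After 'pass': P(defective) = 0.1·0.4500 / (0.1·0.4500 + 0.75·0.5500) ≈ 0.0984
After 'pass': P(defective) = 0.1·0.0984 / (0.1·0.0984 + 0.75·0.9016) ≈ 0.0143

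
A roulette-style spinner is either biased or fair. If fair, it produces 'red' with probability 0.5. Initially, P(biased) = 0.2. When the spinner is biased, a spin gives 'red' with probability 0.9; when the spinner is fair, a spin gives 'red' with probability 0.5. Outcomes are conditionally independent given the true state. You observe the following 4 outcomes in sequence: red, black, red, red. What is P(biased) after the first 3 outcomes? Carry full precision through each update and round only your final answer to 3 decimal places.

0.139

Each posterior becomes the prior for the next update.
After 'red': P(biased) = 0.9·0.2000 / (0.9·0.2000 + 0.5·0.8000) ≈ 0.3103
After 'black': P(biased) = 0.1·0.3103 / (0.1·0.3103 + 0.5·0.6897) ≈ 0.0826
After 'red': P(biased) = 0.9·0.0826 / (0.9·0.0826 + 0.5·0.9174) ≈ 0.1394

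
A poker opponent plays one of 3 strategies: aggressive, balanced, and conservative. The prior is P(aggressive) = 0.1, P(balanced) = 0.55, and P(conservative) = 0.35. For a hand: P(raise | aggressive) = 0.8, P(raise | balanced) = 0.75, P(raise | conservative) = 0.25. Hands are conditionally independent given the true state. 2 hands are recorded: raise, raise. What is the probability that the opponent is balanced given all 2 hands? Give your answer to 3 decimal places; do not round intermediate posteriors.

0.783

After 'raise': normaliser = 0.8·0.1000 + 0.75·0.5500 + 0.25·0.3500; P(aggressive) ≈ 0.1379, P(balanced) ≈ 0.7112, P(conservative) ≈ 0.1509
After 'raise': normaliser = 0.8·0.1379 + 0.75·0.7112 + 0.25·0.1509; P(aggressive) ≈ 0.1619, P(balanced) ≈ 0.7827, P(conservative) ≈ 0.0553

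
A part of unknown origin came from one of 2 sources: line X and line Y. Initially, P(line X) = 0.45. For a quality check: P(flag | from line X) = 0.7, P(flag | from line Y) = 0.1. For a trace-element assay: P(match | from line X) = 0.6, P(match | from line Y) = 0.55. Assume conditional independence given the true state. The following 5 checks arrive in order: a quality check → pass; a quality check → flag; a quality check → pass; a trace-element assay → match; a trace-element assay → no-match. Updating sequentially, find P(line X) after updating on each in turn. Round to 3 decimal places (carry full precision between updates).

0.382

After a quality check='pass': P(line X) = 0.3·0.4500 / (0.3·0.4500 + 0.9·0.5500) ≈ 0.2143
After a quality check='flag': P(line X) = 0.7·0.2143 / (0.7·0.2143 + 0.1·0.7857) ≈ 0.6562
After a quality check='pass': P(line X) = 0.3·0.6562 / (0.3·0.6562 + 0.9·0.3438) ≈ 0.3889
After a trace-element assay='match': P(line X) = 0.6·0.3889 / (0.6·0.3889 + 0.55·0.6111) ≈ 0.4098
After a trace-element assay='no-match': P(line X) = 0.4·0.4098 / (0.4·0.4098 + 0.45·0.5902) ≈ 0.3816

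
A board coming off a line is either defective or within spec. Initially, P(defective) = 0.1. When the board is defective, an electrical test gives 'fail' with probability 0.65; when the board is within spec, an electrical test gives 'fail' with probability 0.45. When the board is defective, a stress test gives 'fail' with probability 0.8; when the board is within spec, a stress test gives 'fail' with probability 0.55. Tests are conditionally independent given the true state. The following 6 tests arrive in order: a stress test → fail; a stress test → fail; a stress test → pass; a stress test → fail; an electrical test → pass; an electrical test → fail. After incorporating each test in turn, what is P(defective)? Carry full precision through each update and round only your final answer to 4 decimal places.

0.1226

After a stress test='fail': P(defective) = 0.8·0.1000 / (0.8·0.1000 + 0.55·0.9000) ≈ 0.1391
After a stress test='fail': P(defective) = 0.8·0.1391 / (0.8·0.1391 + 0.55·0.8609) ≈ 0.1903
After a stress test='pass': P(defective) = 0.2·0.1903 / (0.2·0.1903 + 0.45·0.8097) ≈ 0.0946
After a stress test='fail': P(defective) = 0.8·0.0946 / (0.8·0.0946 + 0.55·0.9054) ≈ 0.1319
After an electrical test='pass': P(defective) = 0.35·0.1319 / (0.35·0.1319 + 0.55·0.8681) ≈ 0.0882
After an electrical test='fail': P(defective) = 0.65·0.0882 / (0.65·0.0882 + 0.45·0.9118) ≈ 0.1226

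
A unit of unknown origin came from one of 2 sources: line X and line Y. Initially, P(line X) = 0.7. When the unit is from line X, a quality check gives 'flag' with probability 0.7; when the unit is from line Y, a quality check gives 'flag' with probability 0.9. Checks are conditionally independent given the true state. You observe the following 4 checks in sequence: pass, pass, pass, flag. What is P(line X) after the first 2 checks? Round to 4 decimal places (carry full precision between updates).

0.9545

Each posterior becomes the prior for the next update.
After 'pass': P(line X) = 0.3·0.7000 / (0.3·0.7000 + 0.1·0.3000) ≈ 0.8750
After 'pass': P(line X) = 0.3·0.8750 / (0.3·0.8750 + 0.1·0.1250) ≈ 0.9545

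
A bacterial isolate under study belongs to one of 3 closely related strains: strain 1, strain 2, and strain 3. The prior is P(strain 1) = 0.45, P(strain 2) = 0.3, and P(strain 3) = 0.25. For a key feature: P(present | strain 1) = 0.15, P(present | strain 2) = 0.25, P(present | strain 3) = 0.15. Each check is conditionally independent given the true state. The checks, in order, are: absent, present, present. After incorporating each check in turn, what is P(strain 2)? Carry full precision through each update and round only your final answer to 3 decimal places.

After 'absent': normaliser = 0.85·0.4500 + 0.75·0.3000 + 0.85·0.2500; P(strain 1) ≈ 0.4665, P(strain 2) ≈ 0.2744, P(strain 3) ≈ 0.2591
After 'present': normaliser = 0.15·0.4665 + 0.25·0.2744 + 0.15·0.2591; P(strain 1) ≈ 0.3943, P(strain 2) ≈ 0.3866, P(strain 3) ≈ 0.2191
After 'present': normaliser = 0.15·0.3943 + 0.25·0.3866 + 0.15·0.2191; P(strain 1) ≈ 0.3135, P(strain 2) ≈ 0.5123, P(strain 3) ≈ 0.1742

0.512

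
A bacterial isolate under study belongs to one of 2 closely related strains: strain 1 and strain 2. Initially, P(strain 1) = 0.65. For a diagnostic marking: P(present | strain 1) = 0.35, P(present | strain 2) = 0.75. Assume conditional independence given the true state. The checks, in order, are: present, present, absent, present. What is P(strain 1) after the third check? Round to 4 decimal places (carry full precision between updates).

0.5126

After 'present': P(strain 1) = 0.35·0.6500 / (0.35·0.6500 + 0.75·0.3500) ≈ 0.4643
After 'present': P(strain 1) = 0.35·0.4643 / (0.35·0.4643 + 0.75·0.5357) ≈ 0.2880
After 'absent': P(strain 1) = 0.65·0.2880 / (0.65·0.2880 + 0.25·0.7120) ≈ 0.5126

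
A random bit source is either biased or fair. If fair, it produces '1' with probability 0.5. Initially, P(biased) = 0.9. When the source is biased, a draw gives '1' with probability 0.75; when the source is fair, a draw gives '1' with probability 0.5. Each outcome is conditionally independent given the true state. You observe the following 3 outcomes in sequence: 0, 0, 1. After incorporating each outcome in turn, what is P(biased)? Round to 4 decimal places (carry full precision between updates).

Each posterior becomes the prior for the next update.
After '0': P(biased) = 0.25·0.9000 / (0.25·0.9000 + 0.5·0.1000) ≈ 0.8182
After '0': P(biased) = 0.25·0.8182 / (0.25·0.8182 + 0.5·0.1818) ≈ 0.6923
After '1': P(biased) = 0.75·0.6923 / (0.75·0.6923 + 0.5·0.3077) ≈ 0.7714

0.7714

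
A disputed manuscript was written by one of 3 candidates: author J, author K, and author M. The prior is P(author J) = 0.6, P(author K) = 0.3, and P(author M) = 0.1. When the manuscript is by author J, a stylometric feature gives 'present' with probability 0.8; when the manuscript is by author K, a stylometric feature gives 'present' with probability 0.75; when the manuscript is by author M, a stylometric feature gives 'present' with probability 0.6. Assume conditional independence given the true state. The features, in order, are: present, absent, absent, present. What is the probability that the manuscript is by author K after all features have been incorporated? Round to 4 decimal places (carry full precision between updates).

After 'present': normaliser = 0.8·0.6000 + 0.75·0.3000 + 0.6·0.1000; P(author J) ≈ 0.6275, P(author K) ≈ 0.2941, P(author M) ≈ 0.0784
After 'absent': normaliser = 0.2·0.6275 + 0.25·0.2941 + 0.4·0.0784; P(author J) ≈ 0.5447, P(author K) ≈ 0.3191, P(author M) ≈ 0.1362
After 'absent': normaliser = 0.2·0.5447 + 0.25·0.3191 + 0.4·0.1362; P(author J) ≈ 0.4479, P(author K) ≈ 0.3281, P(author M) ≈ 0.2240
After 'present': normaliser = 0.8·0.4479 + 0.75·0.3281 + 0.6·0.2240; P(author J) ≈ 0.4850, P(author K) ≈ 0.3331, P(author M) ≈ 0.1819

0.3331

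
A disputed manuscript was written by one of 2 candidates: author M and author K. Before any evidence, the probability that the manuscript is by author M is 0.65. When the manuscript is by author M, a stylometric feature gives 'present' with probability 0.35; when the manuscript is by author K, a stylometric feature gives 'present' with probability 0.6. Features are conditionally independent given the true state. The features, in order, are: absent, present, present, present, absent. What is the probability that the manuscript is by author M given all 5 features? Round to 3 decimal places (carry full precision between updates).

0.493

Each posterior becomes the prior for the next update.
After 'absent': P(author M) = 0.65·0.6500 / (0.65·0.6500 + 0.4·0.3500) ≈ 0.7511
After 'present': P(author M) = 0.35·0.7511 / (0.35·0.7511 + 0.6·0.2489) ≈ 0.6377
After 'present': P(author M) = 0.35·0.6377 / (0.35·0.6377 + 0.6·0.3623) ≈ 0.5066
After 'present': P(author M) = 0.35·0.5066 / (0.35·0.5066 + 0.6·0.4934) ≈ 0.3746
After 'absent': P(author M) = 0.65·0.3746 / (0.65·0.3746 + 0.4·0.6254) ≈ 0.4933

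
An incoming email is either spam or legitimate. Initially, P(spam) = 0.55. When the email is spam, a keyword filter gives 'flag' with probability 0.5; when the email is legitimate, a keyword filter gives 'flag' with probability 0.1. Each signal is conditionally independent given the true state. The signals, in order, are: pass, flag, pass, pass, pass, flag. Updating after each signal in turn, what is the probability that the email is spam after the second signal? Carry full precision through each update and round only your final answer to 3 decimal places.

0.772

Apply Bayes' rule sequentially, carrying P(spam) forward.
After 'pass': P(spam) = 0.5·0.5500 / (0.5·0.5500 + 0.9·0.4500) ≈ 0.4044
After 'flag': P(spam) = 0.5·0.4044 / (0.5·0.4044 + 0.1·0.5956) ≈ 0.7725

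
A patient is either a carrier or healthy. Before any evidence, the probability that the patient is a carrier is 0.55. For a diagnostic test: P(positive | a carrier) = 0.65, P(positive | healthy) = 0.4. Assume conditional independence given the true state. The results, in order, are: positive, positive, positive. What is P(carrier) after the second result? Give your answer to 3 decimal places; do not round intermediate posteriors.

Apply Bayes' rule sequentially, carrying P(carrier) forward.
After 'positive': P(carrier) = 0.65·0.5500 / (0.65·0.5500 + 0.4·0.4500) ≈ 0.6651
After 'positive': P(carrier) = 0.65·0.6651 / (0.65·0.6651 + 0.4·0.3349) ≈ 0.7634

0.763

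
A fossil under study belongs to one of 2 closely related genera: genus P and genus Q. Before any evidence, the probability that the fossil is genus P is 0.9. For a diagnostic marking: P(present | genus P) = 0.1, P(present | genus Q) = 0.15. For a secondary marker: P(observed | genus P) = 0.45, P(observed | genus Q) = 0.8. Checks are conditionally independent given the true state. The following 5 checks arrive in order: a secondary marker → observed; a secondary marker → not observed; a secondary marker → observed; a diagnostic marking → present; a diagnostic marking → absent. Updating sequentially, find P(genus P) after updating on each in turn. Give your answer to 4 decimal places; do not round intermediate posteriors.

After a secondary marker='observed': P(genus P) = 0.45·0.9000 / (0.45·0.9000 + 0.8·0.1000) ≈ 0.8351
After a secondary marker='not observed': P(genus P) = 0.55·0.8351 / (0.55·0.8351 + 0.2·0.1649) ≈ 0.9330
After a secondary marker='observed': P(genus P) = 0.45·0.9330 / (0.45·0.9330 + 0.8·0.0670) ≈ 0.8868
After a diagnostic marking='present': P(genus P) = 0.1·0.8868 / (0.1·0.8868 + 0.15·0.1132) ≈ 0.8392
After a diagnostic marking='absent': P(genus P) = 0.9·0.8392 / (0.9·0.8392 + 0.85·0.1608) ≈ 0.8468

0.8468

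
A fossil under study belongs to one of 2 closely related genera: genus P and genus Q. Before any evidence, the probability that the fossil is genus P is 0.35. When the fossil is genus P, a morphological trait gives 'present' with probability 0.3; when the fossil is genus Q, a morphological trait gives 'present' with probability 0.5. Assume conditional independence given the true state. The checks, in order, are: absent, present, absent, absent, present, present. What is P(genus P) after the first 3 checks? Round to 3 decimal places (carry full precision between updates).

0.388

After 'absent': P(genus P) = 0.7·0.3500 / (0.7·0.3500 + 0.5·0.6500) ≈ 0.4298
After 'present': P(genus P) = 0.3·0.4298 / (0.3·0.4298 + 0.5·0.5702) ≈ 0.3114
After 'absent': P(genus P) = 0.7·0.3114 / (0.7·0.3114 + 0.5·0.6886) ≈ 0.3877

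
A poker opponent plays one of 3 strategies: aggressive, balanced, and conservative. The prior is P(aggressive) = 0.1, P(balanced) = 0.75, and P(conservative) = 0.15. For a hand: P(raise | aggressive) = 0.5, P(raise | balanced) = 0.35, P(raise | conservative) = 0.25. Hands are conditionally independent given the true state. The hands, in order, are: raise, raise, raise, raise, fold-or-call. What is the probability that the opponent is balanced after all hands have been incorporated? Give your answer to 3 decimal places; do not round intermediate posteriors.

After 'raise': normaliser = 0.5·0.1000 + 0.35·0.7500 + 0.25·0.1500; P(aggressive) ≈ 0.1429, P(balanced) ≈ 0.7500, P(conservative) ≈ 0.1071
After 'raise': normaliser = 0.5·0.1429 + 0.35·0.7500 + 0.25·0.1071; P(aggressive) ≈ 0.1980, P(balanced) ≈ 0.7277, P(conservative) ≈ 0.0743
After 'raise': normaliser = 0.5·0.1980 + 0.35·0.7277 + 0.25·0.0743; P(aggressive) ≈ 0.2660, P(balanced) ≈ 0.6842, P(conservative) ≈ 0.0499
After 'raise': normaliser = 0.5·0.2660 + 0.35·0.6842 + 0.25·0.0499; P(aggressive) ≈ 0.3455, P(balanced) ≈ 0.6221, P(conservative) ≈ 0.0324
After 'fold-or-call': normaliser = 0.5·0.3455 + 0.65·0.6221 + 0.75·0.0324; P(aggressive) ≈ 0.2872, P(balanced) ≈ 0.6724, P(conservative) ≈ 0.0404

0.672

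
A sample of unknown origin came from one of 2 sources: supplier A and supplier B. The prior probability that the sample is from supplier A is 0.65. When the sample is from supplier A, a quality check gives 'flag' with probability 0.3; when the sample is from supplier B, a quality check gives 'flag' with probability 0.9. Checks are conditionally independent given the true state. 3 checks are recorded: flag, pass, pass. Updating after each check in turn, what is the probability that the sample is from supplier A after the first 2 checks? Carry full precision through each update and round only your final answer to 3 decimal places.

After 'flag': P(supplier A) = 0.3·0.6500 / (0.3·0.6500 + 0.9·0.3500) ≈ 0.3824
After 'pass': P(supplier A) = 0.7·0.3824 / (0.7·0.3824 + 0.1·0.6176) ≈ 0.8125

0.813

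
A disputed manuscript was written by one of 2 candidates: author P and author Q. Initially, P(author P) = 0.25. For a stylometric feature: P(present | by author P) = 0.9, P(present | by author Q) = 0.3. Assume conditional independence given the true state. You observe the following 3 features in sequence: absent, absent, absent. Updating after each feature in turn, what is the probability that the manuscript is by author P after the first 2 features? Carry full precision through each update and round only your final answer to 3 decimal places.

After 'absent': P(author P) = 0.1·0.2500 / (0.1·0.2500 + 0.7·0.7500) ≈ 0.0455
After 'absent': P(author P) = 0.1·0.0455 / (0.1·0.0455 + 0.7·0.9545) ≈ 0.0068

0.007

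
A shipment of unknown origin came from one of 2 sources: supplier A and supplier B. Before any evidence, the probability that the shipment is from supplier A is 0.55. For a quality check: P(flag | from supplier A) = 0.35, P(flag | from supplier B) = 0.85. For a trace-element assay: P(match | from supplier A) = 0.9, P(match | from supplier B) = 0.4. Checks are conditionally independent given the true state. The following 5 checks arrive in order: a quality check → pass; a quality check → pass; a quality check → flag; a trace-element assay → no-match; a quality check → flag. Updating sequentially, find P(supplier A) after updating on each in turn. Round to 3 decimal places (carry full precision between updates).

0.393

After a quality check='pass': P(supplier A) = 0.65·0.5500 / (0.65·0.5500 + 0.15·0.4500) ≈ 0.8412
After a quality check='pass': P(supplier A) = 0.65·0.8412 / (0.65·0.8412 + 0.15·0.1588) ≈ 0.9582
After a quality check='flag': P(supplier A) = 0.35·0.9582 / (0.35·0.9582 + 0.85·0.0418) ≈ 0.9043
After a trace-element assay='no-match': P(supplier A) = 0.1·0.9043 / (0.1·0.9043 + 0.6·0.0957) ≈ 0.6117
After a quality check='flag': P(supplier A) = 0.35·0.6117 / (0.35·0.6117 + 0.85·0.3883) ≈ 0.3934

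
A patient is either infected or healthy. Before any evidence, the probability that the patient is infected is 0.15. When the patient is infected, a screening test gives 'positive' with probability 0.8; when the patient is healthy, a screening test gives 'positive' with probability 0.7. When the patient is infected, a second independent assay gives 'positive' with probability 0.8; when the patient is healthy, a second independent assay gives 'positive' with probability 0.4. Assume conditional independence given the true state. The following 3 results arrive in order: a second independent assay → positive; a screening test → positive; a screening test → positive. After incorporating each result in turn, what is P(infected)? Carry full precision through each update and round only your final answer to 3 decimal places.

After a second independent assay='positive': P(infected) = 0.8·0.1500 / (0.8·0.1500 + 0.4·0.8500) ≈ 0.2609
After a screening test='positive': P(infected) = 0.8·0.2609 / (0.8·0.2609 + 0.7·0.7391) ≈ 0.2874
After a screening test='positive': P(infected) = 0.8·0.2874 / (0.8·0.2874 + 0.7·0.7126) ≈ 0.3155

0.316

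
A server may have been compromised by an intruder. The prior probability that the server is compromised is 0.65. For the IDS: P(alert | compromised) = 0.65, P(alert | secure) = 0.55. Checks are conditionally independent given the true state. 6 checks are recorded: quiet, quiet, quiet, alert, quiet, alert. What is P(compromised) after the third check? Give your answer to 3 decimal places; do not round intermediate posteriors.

0.466

After 'quiet': P(compromised) = 0.35·0.6500 / (0.35·0.6500 + 0.45·0.3500) ≈ 0.5909
After 'quiet': P(compromised) = 0.35·0.5909 / (0.35·0.5909 + 0.45·0.4091) ≈ 0.5291
After 'quiet': P(compromised) = 0.35·0.5291 / (0.35·0.5291 + 0.45·0.4709) ≈ 0.4663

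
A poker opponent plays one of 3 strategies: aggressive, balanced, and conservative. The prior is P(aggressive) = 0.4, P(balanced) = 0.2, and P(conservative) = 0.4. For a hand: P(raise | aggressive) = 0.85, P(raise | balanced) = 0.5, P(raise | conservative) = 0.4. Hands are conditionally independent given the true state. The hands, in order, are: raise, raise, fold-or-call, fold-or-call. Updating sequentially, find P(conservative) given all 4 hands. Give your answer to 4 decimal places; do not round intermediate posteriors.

After 'raise': normaliser = 0.85·0.4000 + 0.5·0.2000 + 0.4·0.4000; P(aggressive) ≈ 0.5667, P(balanced) ≈ 0.1667, P(conservative) ≈ 0.2667
After 'raise': normaliser = 0.85·0.5667 + 0.5·0.1667 + 0.4·0.2667; P(aggressive) ≈ 0.7171, P(balanced) ≈ 0.1241, P(conservative) ≈ 0.1588
After 'fold-or-call': normaliser = 0.15·0.7171 + 0.5·0.1241 + 0.6·0.1588; P(aggressive) ≈ 0.4061, P(balanced) ≈ 0.2342, P(conservative) ≈ 0.3597
After 'fold-or-call': normaliser = 0.15·0.4061 + 0.5·0.2342 + 0.6·0.3597; P(aggressive) ≈ 0.1547, P(balanced) ≈ 0.2973, P(conservative) ≈ 0.5480

0.5480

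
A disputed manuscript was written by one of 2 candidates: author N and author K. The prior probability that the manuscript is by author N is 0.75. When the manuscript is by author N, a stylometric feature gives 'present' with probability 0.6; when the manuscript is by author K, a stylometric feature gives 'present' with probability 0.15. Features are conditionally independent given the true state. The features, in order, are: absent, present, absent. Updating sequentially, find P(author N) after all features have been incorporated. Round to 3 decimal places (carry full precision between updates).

After 'absent': P(author N) = 0.4·0.7500 / (0.4·0.7500 + 0.85·0.2500) ≈ 0.5854
After 'present': P(author N) = 0.6·0.5854 / (0.6·0.5854 + 0.15·0.4146) ≈ 0.8496
After 'absent': P(author N) = 0.4·0.8496 / (0.4·0.8496 + 0.85·0.1504) ≈ 0.7266

0.727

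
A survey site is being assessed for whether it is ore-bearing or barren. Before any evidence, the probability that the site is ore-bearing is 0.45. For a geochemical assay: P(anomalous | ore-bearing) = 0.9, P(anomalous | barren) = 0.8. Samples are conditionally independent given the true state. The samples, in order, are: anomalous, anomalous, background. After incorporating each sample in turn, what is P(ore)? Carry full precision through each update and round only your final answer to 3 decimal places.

0.341

Each posterior becomes the prior for the next update.
After 'anomalous': P(ore) = 0.9·0.4500 / (0.9·0.4500 + 0.8·0.5500) ≈ 0.4793
After 'anomalous': P(ore) = 0.9·0.4793 / (0.9·0.4793 + 0.8·0.5207) ≈ 0.5087
After 'background': P(ore) = 0.1·0.5087 / (0.1·0.5087 + 0.2·0.4913) ≈ 0.3411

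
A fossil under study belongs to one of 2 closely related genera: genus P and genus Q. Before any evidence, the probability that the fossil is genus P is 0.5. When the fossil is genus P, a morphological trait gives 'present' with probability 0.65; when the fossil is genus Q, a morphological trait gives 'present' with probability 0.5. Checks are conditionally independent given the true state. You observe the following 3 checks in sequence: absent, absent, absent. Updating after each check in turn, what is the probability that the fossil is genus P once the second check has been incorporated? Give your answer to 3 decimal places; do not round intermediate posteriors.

0.329

Apply Bayes' rule sequentially, carrying P(genus P) forward.
After 'absent': P(genus P) = 0.35·0.5000 / (0.35·0.5000 + 0.5·0.5000) ≈ 0.4118
After 'absent': P(genus P) = 0.35·0.4118 / (0.35·0.4118 + 0.5·0.5882) ≈ 0.3289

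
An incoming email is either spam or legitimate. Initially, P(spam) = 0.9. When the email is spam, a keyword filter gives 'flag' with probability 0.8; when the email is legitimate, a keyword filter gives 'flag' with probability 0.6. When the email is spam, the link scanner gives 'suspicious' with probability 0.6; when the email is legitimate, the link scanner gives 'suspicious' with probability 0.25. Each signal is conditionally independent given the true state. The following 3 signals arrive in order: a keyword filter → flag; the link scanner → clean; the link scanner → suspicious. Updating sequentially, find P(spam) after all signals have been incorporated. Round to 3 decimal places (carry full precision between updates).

0.939

After a keyword filter='flag': P(spam) = 0.8·0.9000 / (0.8·0.9000 + 0.6·0.1000) ≈ 0.9231
After the link scanner='clean': P(spam) = 0.4·0.9231 / (0.4·0.9231 + 0.75·0.0769) ≈ 0.8649
After the link scanner='suspicious': P(spam) = 0.6·0.8649 / (0.6·0.8649 + 0.25·0.1351) ≈ 0.9389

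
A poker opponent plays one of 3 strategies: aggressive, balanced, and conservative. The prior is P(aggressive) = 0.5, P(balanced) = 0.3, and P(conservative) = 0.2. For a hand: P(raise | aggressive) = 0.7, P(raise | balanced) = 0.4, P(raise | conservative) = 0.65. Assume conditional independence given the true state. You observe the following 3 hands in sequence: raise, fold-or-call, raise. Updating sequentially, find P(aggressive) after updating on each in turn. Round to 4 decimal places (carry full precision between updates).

0.5573

Each posterior becomes the prior for the next update.
After 'raise': normaliser = 0.7·0.5000 + 0.4·0.3000 + 0.65·0.2000; P(aggressive) ≈ 0.5833, P(balanced) ≈ 0.2000, P(conservative) ≈ 0.2167
After 'fold-or-call': normaliser = 0.3·0.5833 + 0.6·0.2000 + 0.35·0.2167; P(aggressive) ≈ 0.4719, P(balanced) ≈ 0.3236, P(conservative) ≈ 0.2045
After 'raise': normaliser = 0.7·0.4719 + 0.4·0.3236 + 0.65·0.2045; P(aggressive) ≈ 0.5573, P(balanced) ≈ 0.2184, P(conservative) ≈ 0.2243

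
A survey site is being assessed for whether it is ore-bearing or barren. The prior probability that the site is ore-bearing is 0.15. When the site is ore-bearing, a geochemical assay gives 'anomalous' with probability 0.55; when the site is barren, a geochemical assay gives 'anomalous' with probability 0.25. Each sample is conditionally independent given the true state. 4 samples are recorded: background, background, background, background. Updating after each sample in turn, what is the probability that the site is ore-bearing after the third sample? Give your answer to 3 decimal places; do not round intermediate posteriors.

After 'background': P(ore) = 0.45·0.1500 / (0.45·0.1500 + 0.75·0.8500) ≈ 0.0957
After 'background': P(ore) = 0.45·0.0957 / (0.45·0.0957 + 0.75·0.9043) ≈ 0.0597
After 'background': P(ore) = 0.45·0.0597 / (0.45·0.0597 + 0.75·0.9403) ≈ 0.0367

0.037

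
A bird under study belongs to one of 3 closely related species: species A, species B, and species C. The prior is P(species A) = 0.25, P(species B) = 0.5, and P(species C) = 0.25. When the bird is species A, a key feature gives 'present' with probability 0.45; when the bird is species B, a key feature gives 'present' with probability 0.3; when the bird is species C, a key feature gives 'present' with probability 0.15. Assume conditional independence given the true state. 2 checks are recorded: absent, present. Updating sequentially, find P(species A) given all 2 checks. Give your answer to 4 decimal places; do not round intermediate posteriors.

0.3113

After 'absent': normaliser = 0.55·0.2500 + 0.7·0.5000 + 0.85·0.2500; P(species A) ≈ 0.1964, P(species B) ≈ 0.5000, P(species C) ≈ 0.3036
After 'present': normaliser = 0.45·0.1964 + 0.3·0.5000 + 0.15·0.3036; P(species A) ≈ 0.3113, P(species B) ≈ 0.5283, P(species C) ≈ 0.1604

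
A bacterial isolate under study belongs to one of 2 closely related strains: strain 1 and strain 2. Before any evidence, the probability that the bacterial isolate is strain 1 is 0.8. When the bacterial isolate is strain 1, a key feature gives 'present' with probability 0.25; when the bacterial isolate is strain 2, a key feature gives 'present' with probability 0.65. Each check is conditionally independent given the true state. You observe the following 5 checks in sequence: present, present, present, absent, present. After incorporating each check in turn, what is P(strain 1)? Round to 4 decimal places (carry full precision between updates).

After 'present': P(strain 1) = 0.25·0.8000 / (0.25·0.8000 + 0.65·0.2000) ≈ 0.6061
After 'present': P(strain 1) = 0.25·0.6061 / (0.25·0.6061 + 0.65·0.3939) ≈ 0.3717
After 'present': P(strain 1) = 0.25·0.3717 / (0.25·0.3717 + 0.65·0.6283) ≈ 0.1854
After 'absent': P(strain 1) = 0.75·0.1854 / (0.75·0.1854 + 0.35·0.8146) ≈ 0.3278
After 'present': P(strain 1) = 0.25·0.3278 / (0.25·0.3278 + 0.65·0.6722) ≈ 0.1579

0.1579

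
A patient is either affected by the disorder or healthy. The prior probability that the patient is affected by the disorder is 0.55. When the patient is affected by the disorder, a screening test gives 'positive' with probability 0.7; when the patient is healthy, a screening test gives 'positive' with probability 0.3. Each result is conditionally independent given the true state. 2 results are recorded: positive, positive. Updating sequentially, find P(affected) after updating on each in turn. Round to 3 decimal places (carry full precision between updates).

After 'positive': P(affected) = 0.7·0.5500 / (0.7·0.5500 + 0.3·0.4500) ≈ 0.7404
After 'positive': P(affected) = 0.7·0.7404 / (0.7·0.7404 + 0.3·0.2596) ≈ 0.8694

0.869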